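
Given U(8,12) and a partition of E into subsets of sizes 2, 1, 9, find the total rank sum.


r(Ai) = min(|Ai|, 8) for each part.
Sum = min(2,8) + min(1,8) + min(9,8)
    = 2 + 1 + 8
    = 11.

11


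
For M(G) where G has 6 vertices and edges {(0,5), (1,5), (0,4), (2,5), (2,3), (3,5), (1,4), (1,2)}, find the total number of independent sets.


An independent set in a graphic matroid is an acyclic edge subset.
G has 6 vertices and 8 edges.
Enumerate all 2^8 = 256 subsets, checking for acyclicity.
Total independent sets = 178.

178


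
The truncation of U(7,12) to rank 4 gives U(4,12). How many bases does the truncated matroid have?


Truncating U(7,12) to rank 4 gives U(4,12).
Bases of U(4,12) are all 4-element subsets of 12 elements.
Number of bases = (12 choose 4) = 495.

495


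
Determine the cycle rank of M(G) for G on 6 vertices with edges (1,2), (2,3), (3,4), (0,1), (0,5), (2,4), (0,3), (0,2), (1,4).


Cycle rank (nullity) = |E| - r(M) = |E| - (|V| - c).
|E| = 9, |V| = 6, c = 1.
Nullity = 9 - (6 - 1) = 9 - 5 = 4.

4


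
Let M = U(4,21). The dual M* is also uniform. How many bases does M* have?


The dual of U(r,n) is U(n-r, n) = U(17,21).
Bases of U(17,21) are all (17)-element subsets.
|B(M*)| = (21 choose 17) = 5985.

5985


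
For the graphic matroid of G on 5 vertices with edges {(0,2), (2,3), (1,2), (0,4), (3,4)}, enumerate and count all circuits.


A circuit in a graphic matroid = edge set of a simple cycle.
G has 5 vertices and 5 edges.
Enumerating all minimal edge subsets forming cycles...
Total circuits found: 1.

1


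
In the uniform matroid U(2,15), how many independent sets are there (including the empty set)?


Independent sets of U(2,15) are all subsets of size <= 2.
Count = C(15,0) + C(15,1) + C(15,2)
     = 1 + 15 + 105
     = 121.

121


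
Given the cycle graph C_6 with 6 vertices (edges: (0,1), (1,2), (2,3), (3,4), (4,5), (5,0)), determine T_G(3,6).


T(C_6; x,y) = x + x^2 + ... + x^(5) + y.
T(3,6) = 3^1 + 3^2 + 3^3 + 3^4 + 3^5 + 6
= 3 + 9 + 27 + 81 + 243 + 6
= 369.

369


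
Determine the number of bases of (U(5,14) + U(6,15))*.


(M1+M2)* = M1* + M2*.
M1* = U(9,14), bases: C(14,9) = 2002.
M2* = U(9,15), bases: C(15,9) = 5005.
|B(M*)| = 2002 * 5005 = 10020010.

10020010


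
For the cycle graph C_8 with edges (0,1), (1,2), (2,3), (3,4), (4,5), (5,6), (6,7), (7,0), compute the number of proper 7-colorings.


P(C_8, k) = (k-1)^8 + (-1)^8*(k-1).
P(7) = (6)^8 + 6
= 1679616 + 6 = 1679622.

1679622


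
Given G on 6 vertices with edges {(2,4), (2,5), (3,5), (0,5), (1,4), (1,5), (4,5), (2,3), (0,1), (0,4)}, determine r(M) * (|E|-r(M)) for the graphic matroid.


r(M) = |V| - c = 6 - 1 = 5.
nullity = |E| - r(M) = 10 - 5 = 5.
Product = 5 * 5 = 25.

25


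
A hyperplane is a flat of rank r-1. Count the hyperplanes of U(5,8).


Hyperplanes of U(5,8) are flats of rank 4.
In a uniform matroid, these are exactly the (4)-element subsets.
Count = C(8,4) = 8! / (4! * 4!) = 70.

70


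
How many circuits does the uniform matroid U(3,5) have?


In U(3,5), circuits are the (4)-element subsets.
Any set of 4 elements is dependent, and removing any one element gives
an independent set of size 3, so it is a minimal dependent set.
Number of circuits = (5 choose 4) = 5.

5


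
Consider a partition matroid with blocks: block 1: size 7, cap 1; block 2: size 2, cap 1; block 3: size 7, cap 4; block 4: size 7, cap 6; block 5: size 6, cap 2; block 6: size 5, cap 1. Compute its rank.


Rank of a partition matroid = sum of min(|Si|, ci) for each block.
= min(7,1) + min(2,1) + min(7,4) + min(7,6) + min(6,2) + min(5,1)
= 1 + 1 + 4 + 6 + 2 + 1
= 15.

15


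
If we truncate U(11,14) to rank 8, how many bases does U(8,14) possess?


Truncating U(11,14) to rank 8 gives U(8,14).
Bases of U(8,14) are all 8-element subsets of 14 elements.
Number of bases = (14 choose 8) = 3003.

3003


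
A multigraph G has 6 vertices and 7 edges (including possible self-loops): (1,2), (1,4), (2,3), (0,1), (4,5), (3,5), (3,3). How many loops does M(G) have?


In a graphic matroid, a loop is a self-loop edge (u,u) with rank 0.
Examining all 7 edges for self-loops...
Self-loops found: (3,3)
Number of loops = 1.

1


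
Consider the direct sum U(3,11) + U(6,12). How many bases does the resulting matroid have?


Bases of a direct sum M1 + M2: |B| = |B(M1)| * |B(M2)|.
|B(U(3,11))| = C(11,3) = 165.
|B(U(6,12))| = C(12,6) = 924.
Total bases = 165 * 924 = 152460.

152460


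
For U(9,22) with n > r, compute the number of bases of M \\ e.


Deleting e from U(9,22) gives U(9,21) since n > r.
Bases of U(9,21) = C(21,9) = 21! / (9! * 12!) = 293930.

293930


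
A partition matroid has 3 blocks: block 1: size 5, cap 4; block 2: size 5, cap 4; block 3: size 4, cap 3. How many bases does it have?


A basis picks exactly ci elements from block i.
Number of bases = product of C(|Si|, ci).
= C(5,4) * C(5,4) * C(4,3)
= 5 * 5 * 4
= 100.

100


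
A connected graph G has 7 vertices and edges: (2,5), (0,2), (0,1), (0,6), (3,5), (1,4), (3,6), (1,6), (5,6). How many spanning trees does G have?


By Kirchhoff's matrix tree theorem, the number of spanning trees equals
the determinant of any cofactor of the Laplacian matrix L.
G has 7 vertices and 9 edges.
Computing the (6 x 6) cofactor determinant gives 30.

30


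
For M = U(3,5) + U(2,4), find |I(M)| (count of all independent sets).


For a direct sum, |I(M1+M2)| = |I(M1)| * |I(M2)|.
|I(U(3,5))| = sum C(5,k) for k=0..3 = 26.
|I(U(2,4))| = sum C(4,k) for k=0..2 = 11.
Total = 26 * 11 = 286.

286


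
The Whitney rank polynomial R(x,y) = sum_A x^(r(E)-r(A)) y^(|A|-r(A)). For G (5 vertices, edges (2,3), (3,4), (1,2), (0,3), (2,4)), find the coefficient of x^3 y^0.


R(x,y) = sum over A in 2^E of x^(r(E)-r(A)) * y^(|A|-r(A)).
G has 5 vertices, 5 edges. r(E) = 4.
Enumerate all 2^5 = 32 subsets.
Count subsets with r(E)-r(A)=3 and |A|-r(A)=0: 5.

5


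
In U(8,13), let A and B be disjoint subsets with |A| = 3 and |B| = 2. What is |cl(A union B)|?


|A union B| = 3 + 2 = 5 (disjoint).
In U(8,13), cl(S) = S if |S| < 8, else cl(S) = E.
Since 5 < 8, cl(A union B) = A union B.
|cl(A union B)| = 5.

5


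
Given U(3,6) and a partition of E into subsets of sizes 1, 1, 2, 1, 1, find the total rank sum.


r(Ai) = min(|Ai|, 3) for each part.
Sum = min(1,3) + min(1,3) + min(2,3) + min(1,3) + min(1,3)
    = 1 + 1 + 2 + 1 + 1
    = 6.

6


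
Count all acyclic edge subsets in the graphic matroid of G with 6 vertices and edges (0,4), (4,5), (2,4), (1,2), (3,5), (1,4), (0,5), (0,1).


An independent set in a graphic matroid is an acyclic edge subset.
G has 6 vertices and 8 edges.
Enumerate all 2^8 = 256 subsets, checking for acyclicity.
Total independent sets = 164.

164


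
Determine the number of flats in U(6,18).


Flats of U(6,18): every subset of size < 6 is a flat, plus E itself.
Count = (18 choose 0) + (18 choose 1) + (18 choose 2) + (18 choose 3) + (18 choose 4) + (18 choose 5) + 1
     = 1 + 18 + 153 + 816 + 3060 + 8568 + 1
     = 12617.

12617


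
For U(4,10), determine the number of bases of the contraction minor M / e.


Contracting e from U(4,10) gives U(3,9).
Bases of U(3,9) = C(9,3) = (9 * 8 * 7) / (1 * 2 * 3) = 84.

84


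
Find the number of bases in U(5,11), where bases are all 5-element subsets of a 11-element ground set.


Bases of U(5,11) are all 5-element subsets of the 11-element ground set.
Number of bases = C(11,5).
C(11,5) = 462.

462


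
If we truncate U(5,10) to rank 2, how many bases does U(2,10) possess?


Truncating U(5,10) to rank 2 gives U(2,10).
Bases of U(2,10) are all 2-element subsets of 10 elements.
Number of bases = C(10,2) = 10! / (2! * 8!) = 45.

45


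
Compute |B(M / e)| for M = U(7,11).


Contracting e from U(7,11) gives U(6,10).
Bases of U(6,10) = C(10,6) = 210.

210


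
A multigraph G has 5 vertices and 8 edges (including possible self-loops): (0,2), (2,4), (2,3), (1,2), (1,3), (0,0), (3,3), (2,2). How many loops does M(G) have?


In a graphic matroid, a loop is a self-loop edge (u,u) with rank 0.
Examining all 8 edges for self-loops...
Self-loops found: (0,0), (3,3), (2,2)
Number of loops = 3.

3


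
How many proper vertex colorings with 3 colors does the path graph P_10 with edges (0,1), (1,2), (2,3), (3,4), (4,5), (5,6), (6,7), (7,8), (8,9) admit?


P(P_10, k) = k * (k-1)^(9).
P(3) = 3 * 2^9 = 3 * 512 = 1536.

1536


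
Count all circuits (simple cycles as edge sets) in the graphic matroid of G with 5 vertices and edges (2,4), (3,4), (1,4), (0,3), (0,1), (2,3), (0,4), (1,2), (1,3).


A circuit in a graphic matroid = edge set of a simple cycle.
G has 5 vertices and 9 edges.
Enumerating all minimal edge subsets forming cycles...
Total circuits found: 22.

22


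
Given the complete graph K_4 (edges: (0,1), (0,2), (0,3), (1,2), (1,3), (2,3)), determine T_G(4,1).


T(K_4; x,y) = x^3 + 3x^2 + 4xy + 2x + y^3 + 3y^2 + 2y.
Substituting x=4, y=1:
= 64 + 48 + 16 + 8 + 1 + 3 + 2
= 142.

142


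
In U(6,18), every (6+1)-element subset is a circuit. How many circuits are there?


In U(6,18), circuits are the (7)-element subsets.
Any set of 7 elements is dependent, and removing any one element gives
an independent set of size 6, so it is a minimal dependent set.
Number of circuits = C(18,7) = 18! / (7! * 11!) = 31824.

31824


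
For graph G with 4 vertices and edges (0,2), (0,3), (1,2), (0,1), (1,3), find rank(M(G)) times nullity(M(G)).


r(M) = |V| - c = 4 - 1 = 3.
nullity = |E| - r(M) = 5 - 3 = 2.
Product = 3 * 2 = 6.

6


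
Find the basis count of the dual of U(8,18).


The dual of U(r,n) is U(n-r, n) = U(10,18).
Bases of U(10,18) are all (10)-element subsets.
|B(M*)| = C(18,10) = 18! / (10! * 8!) = 43758.

43758


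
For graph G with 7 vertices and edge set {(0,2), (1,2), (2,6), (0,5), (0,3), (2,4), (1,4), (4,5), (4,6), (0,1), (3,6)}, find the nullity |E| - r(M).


Cycle rank (nullity) = |E| - r(M) = |E| - (|V| - c).
|E| = 11, |V| = 7, c = 1.
Nullity = 11 - (7 - 1) = 11 - 6 = 5.

5


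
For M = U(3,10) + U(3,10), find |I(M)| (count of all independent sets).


For a direct sum, |I(M1+M2)| = |I(M1)| * |I(M2)|.
|I(U(3,10))| = sum C(10,k) for k=0..3 = 176.
|I(U(3,10))| = sum C(10,k) for k=0..3 = 176.
Total = 176 * 176 = 30976.

30976


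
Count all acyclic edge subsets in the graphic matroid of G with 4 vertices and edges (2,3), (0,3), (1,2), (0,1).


An independent set in a graphic matroid is an acyclic edge subset.
G has 4 vertices and 4 edges.
Enumerate all 2^4 = 16 subsets, checking for acyclicity.
Total independent sets = 15.

15


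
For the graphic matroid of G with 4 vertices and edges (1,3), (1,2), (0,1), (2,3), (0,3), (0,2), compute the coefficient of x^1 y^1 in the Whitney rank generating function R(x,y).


R(x,y) = sum over A in 2^E of x^(r(E)-r(A)) * y^(|A|-r(A)).
G has 4 vertices, 6 edges. r(E) = 3.
Enumerate all 2^6 = 64 subsets.
Count subsets with r(E)-r(A)=1 and |A|-r(A)=1: 4.

4


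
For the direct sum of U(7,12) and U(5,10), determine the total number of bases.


Bases of a direct sum M1 + M2: |B| = |B(M1)| * |B(M2)|.
|B(U(7,12))| = C(12,7) = 792.
|B(U(5,10))| = C(10,5) = 252.
Total bases = 792 * 252 = 199584.

199584


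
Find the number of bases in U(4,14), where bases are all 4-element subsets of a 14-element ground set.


Bases of U(4,14) are all 4-element subsets of the 14-element ground set.
Number of bases = C(14,4).
(14 choose 4) = 1001.

1001


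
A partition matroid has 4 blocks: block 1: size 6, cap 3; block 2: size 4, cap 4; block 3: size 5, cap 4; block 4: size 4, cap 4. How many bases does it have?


A basis picks exactly ci elements from block i.
Number of bases = product of C(|Si|, ci).
= C(6,3) * C(4,4) * C(5,4) * C(4,4)
= 20 * 1 * 5 * 1
= 100.

100


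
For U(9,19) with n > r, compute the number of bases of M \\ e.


Deleting e from U(9,19) gives U(9,18) since n > r.
Bases of U(9,18) = C(18,9) = 48620.

48620


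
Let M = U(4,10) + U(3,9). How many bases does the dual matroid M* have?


(M1+M2)* = M1* + M2*.
M1* = U(6,10), bases: C(10,6) = 210.
M2* = U(6,9), bases: C(9,6) = 84.
|B(M*)| = 210 * 84 = 17640.

17640


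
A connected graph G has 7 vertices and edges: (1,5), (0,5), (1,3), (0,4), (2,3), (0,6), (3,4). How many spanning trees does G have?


By Kirchhoff's matrix tree theorem, the number of spanning trees equals
the determinant of any cofactor of the Laplacian matrix L.
G has 7 vertices and 7 edges.
Computing the (6 x 6) cofactor determinant gives 5.

5


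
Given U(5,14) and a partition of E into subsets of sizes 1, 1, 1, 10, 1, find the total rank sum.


r(Ai) = min(|Ai|, 5) for each part.
Sum = min(1,5) + min(1,5) + min(1,5) + min(10,5) + min(1,5)
    = 1 + 1 + 1 + 5 + 1
    = 9.

9


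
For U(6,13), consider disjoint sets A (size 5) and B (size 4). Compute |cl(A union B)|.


|A union B| = 5 + 4 = 9 (disjoint).
In U(6,13), cl(S) = S if |S| < 6, else cl(S) = E.
Since 9 >= 6, cl(A union B) = E.
|cl(A union B)| = 13.

13


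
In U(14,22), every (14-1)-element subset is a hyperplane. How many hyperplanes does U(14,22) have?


Hyperplanes of U(14,22) are flats of rank 13.
In a uniform matroid, these are exactly the (13)-element subsets.
Count = (22 choose 13) = 497420.

497420


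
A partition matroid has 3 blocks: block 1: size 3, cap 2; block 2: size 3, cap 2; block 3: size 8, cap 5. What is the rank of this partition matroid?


Rank of a partition matroid = sum of min(|Si|, ci) for each block.
= min(3,2) + min(3,2) + min(8,5)
= 2 + 2 + 5
= 9.

9


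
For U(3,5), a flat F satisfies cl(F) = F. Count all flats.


Flats of U(3,5): every subset of size < 3 is a flat, plus E itself.
Count = C(5,0) + C(5,1) + C(5,2) + 1
     = 1 + 5 + 10 + 1
     = 17.

17


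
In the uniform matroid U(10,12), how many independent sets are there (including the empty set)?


Independent sets of U(10,12) are all subsets of size <= 10.
Count = C(12,0) + C(12,1) + C(12,2) + C(12,3) + C(12,4) + C(12,5) + C(12,6) + C(12,7) + C(12,8) + C(12,9) + C(12,10)
     = 1 + 12 + 66 + 220 + 495 + 792 + 924 + 792 + 495 + 220 + 66
     = 4083.

4083


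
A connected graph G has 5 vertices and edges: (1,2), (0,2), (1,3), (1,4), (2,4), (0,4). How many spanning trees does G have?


By Kirchhoff's matrix tree theorem, the number of spanning trees equals
the determinant of any cofactor of the Laplacian matrix L.
G has 5 vertices and 6 edges.
Computing the (4 x 4) cofactor determinant gives 8.

8


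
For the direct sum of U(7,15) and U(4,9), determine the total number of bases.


Bases of a direct sum M1 + M2: |B| = |B(M1)| * |B(M2)|.
|B(U(7,15))| = C(15,7) = 6435.
|B(U(4,9))| = C(9,4) = 126.
Total bases = 6435 * 126 = 810810.

810810


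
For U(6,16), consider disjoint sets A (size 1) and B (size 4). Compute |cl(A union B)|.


|A union B| = 1 + 4 = 5 (disjoint).
In U(6,16), cl(S) = S if |S| < 6, else cl(S) = E.
Since 5 < 6, cl(A union B) = A union B.
|cl(A union B)| = 5.

5


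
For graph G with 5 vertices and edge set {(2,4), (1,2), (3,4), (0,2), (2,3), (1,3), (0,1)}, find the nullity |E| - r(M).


Cycle rank (nullity) = |E| - r(M) = |E| - (|V| - c).
|E| = 7, |V| = 5, c = 1.
Nullity = 7 - (5 - 1) = 7 - 4 = 3.

3


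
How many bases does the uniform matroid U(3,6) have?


Bases of U(3,6) are all 3-element subsets of the 6-element ground set.
Number of bases = C(6,3).
(6 choose 3) = 20.

20


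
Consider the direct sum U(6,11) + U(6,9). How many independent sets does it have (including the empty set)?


For a direct sum, |I(M1+M2)| = |I(M1)| * |I(M2)|.
|I(U(6,11))| = sum C(11,k) for k=0..6 = 1486.
|I(U(6,9))| = sum C(9,k) for k=0..6 = 466.
Total = 1486 * 466 = 692476.

692476


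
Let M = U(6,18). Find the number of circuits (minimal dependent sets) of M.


In U(6,18), circuits are the (7)-element subsets.
Any set of 7 elements is dependent, and removing any one element gives
an independent set of size 6, so it is a minimal dependent set.
Number of circuits = C(18,7) = 31824.

31824


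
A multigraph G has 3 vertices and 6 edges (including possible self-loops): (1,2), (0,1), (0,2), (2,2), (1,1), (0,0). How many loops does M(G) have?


In a graphic matroid, a loop is a self-loop edge (u,u) with rank 0.
Examining all 6 edges for self-loops...
Self-loops found: (2,2), (1,1), (0,0)
Number of loops = 3.

3


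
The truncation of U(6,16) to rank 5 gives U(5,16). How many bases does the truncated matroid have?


Truncating U(6,16) to rank 5 gives U(5,16).
Bases of U(5,16) are all 5-element subsets of 16 elements.
Number of bases = C(16,5) = 4368.

4368


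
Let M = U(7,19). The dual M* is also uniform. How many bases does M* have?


The dual of U(r,n) is U(n-r, n) = U(12,19).
Bases of U(12,19) are all (12)-element subsets.
|B(M*)| = C(19,12) = 50388.

50388


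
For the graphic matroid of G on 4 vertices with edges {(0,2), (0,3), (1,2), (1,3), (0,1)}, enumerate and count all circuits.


A circuit in a graphic matroid = edge set of a simple cycle.
G has 4 vertices and 5 edges.
Enumerating all minimal edge subsets forming cycles...
Total circuits found: 3.

3


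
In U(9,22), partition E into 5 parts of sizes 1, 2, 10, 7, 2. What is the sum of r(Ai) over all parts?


r(Ai) = min(|Ai|, 9) for each part.
Sum = min(1,9) + min(2,9) + min(10,9) + min(7,9) + min(2,9)
    = 1 + 2 + 9 + 7 + 2
    = 21.

21


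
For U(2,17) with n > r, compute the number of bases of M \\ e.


Deleting e from U(2,17) gives U(2,16) since n > r.
Bases of U(2,16) = C(16,2) = (16 * 15) / (1 * 2) = 120.

120


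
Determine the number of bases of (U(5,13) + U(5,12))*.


(M1+M2)* = M1* + M2*.
M1* = U(8,13), bases: C(13,8) = 1287.
M2* = U(7,12), bases: C(12,7) = 792.
|B(M*)| = 1287 * 792 = 1019304.

1019304


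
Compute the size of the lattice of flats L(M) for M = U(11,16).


Flats of U(11,16): every subset of size < 11 is a flat, plus E itself.
Count = C(16,0) + C(16,1) + C(16,2) + C(16,3) + C(16,4) + C(16,5) + C(16,6) + C(16,7) + C(16,8) + C(16,9) + C(16,10) + 1
     = 1 + 16 + 120 + 560 + 1820 + 4368 + 8008 + 11440 + 12870 + 11440 + 8008 + 1
     = 58652.

58652


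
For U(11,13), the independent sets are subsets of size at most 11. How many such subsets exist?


Independent sets of U(11,13) are all subsets of size <= 11.
Count = (13 choose 0) + (13 choose 1) + (13 choose 2) + (13 choose 3) + (13 choose 4) + (13 choose 5) + (13 choose 6) + (13 choose 7) + (13 choose 8) + (13 choose 9) + (13 choose 10) + (13 choose 11)
     = 1 + 13 + 78 + 286 + 715 + 1287 + 1716 + 1716 + 1287 + 715 + 286 + 78
     = 8178.

8178


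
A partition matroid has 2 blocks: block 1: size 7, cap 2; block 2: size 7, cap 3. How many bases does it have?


A basis picks exactly ci elements from block i.
Number of bases = product of C(|Si|, ci).
= C(7,2) * C(7,3)
= 21 * 35
= 735.

735


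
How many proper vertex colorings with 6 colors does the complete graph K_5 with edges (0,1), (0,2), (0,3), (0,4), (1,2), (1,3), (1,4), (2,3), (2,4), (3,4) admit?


P(K_5, k) = k(k-1)(k-2)...(k-4).
P(6) = (6) * (5) * (4) * (3) * (2) = 720.

720


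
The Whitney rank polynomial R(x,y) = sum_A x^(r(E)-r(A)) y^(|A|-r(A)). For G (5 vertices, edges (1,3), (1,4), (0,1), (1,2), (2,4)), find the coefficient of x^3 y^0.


R(x,y) = sum over A in 2^E of x^(r(E)-r(A)) * y^(|A|-r(A)).
G has 5 vertices, 5 edges. r(E) = 4.
Enumerate all 2^5 = 32 subsets.
Count subsets with r(E)-r(A)=3 and |A|-r(A)=0: 5.

5


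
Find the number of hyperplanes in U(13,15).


Hyperplanes of U(13,15) are flats of rank 12.
In a uniform matroid, these are exactly the (12)-element subsets.
Count = (15 choose 12) = 455.

455


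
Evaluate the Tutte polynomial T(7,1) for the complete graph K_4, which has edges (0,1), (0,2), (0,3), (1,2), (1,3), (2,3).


T(K_4; x,y) = x^3 + 3x^2 + 4xy + 2x + y^3 + 3y^2 + 2y.
Substituting x=7, y=1:
= 343 + 147 + 28 + 14 + 1 + 3 + 2
= 538.

538


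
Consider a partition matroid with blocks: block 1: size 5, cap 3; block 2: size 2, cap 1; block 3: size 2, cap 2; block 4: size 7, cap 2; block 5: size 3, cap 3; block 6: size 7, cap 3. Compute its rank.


Rank of a partition matroid = sum of min(|Si|, ci) for each block.
= min(5,3) + min(2,1) + min(2,2) + min(7,2) + min(3,3) + min(7,3)
= 3 + 1 + 2 + 2 + 3 + 3
= 14.

14


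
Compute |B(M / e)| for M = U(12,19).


Contracting e from U(12,19) gives U(11,18).
Bases of U(11,18) = C(18,11) = 18! / (11! * 7!) = 31824.

31824


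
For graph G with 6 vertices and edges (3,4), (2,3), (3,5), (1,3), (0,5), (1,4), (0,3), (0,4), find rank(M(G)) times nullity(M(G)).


r(M) = |V| - c = 6 - 1 = 5.
nullity = |E| - r(M) = 8 - 5 = 3.
Product = 5 * 3 = 15.

15


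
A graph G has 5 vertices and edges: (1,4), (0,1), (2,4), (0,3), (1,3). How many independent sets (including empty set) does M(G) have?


An independent set in a graphic matroid is an acyclic edge subset.
G has 5 vertices and 5 edges.
Enumerate all 2^5 = 32 subsets, checking for acyclicity.
Total independent sets = 28.

28


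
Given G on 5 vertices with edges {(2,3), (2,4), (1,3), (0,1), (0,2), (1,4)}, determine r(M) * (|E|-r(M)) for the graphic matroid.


r(M) = |V| - c = 5 - 1 = 4.
nullity = |E| - r(M) = 6 - 4 = 2.
Product = 4 * 2 = 8.

8


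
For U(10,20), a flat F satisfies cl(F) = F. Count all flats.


Flats of U(10,20): every subset of size < 10 is a flat, plus E itself.
Count = C(20,0) + C(20,1) + C(20,2) + C(20,3) + C(20,4) + C(20,5) + C(20,6) + C(20,7) + C(20,8) + C(20,9) + 1
     = 1 + 20 + 190 + 1140 + 4845 + 15504 + 38760 + 77520 + 125970 + 167960 + 1
     = 431911.

431911


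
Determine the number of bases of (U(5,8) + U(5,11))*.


(M1+M2)* = M1* + M2*.
M1* = U(3,8), bases: C(8,3) = 56.
M2* = U(6,11), bases: C(11,6) = 462.
|B(M*)| = 56 * 462 = 25872.

25872


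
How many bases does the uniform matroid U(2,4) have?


Bases of U(2,4) are all 2-element subsets of the 4-element ground set.
Number of bases = C(4,2).
C(4,2) = (4 * 3) / (1 * 2) = 6.

6


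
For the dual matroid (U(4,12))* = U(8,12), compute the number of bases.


The dual of U(r,n) is U(n-r, n) = U(8,12).
Bases of U(8,12) are all (8)-element subsets.
|B(M*)| = C(12,8) = 495.

495


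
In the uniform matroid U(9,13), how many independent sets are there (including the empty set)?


Independent sets of U(9,13) are all subsets of size <= 9.
Count = C(13,0) + C(13,1) + C(13,2) + C(13,3) + C(13,4) + C(13,5) + C(13,6) + C(13,7) + C(13,8) + C(13,9)
     = 1 + 13 + 78 + 286 + 715 + 1287 + 1716 + 1716 + 1287 + 715
     = 7814.

7814


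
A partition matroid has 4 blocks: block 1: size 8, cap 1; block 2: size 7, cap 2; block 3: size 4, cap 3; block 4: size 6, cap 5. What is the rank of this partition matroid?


Rank of a partition matroid = sum of min(|Si|, ci) for each block.
= min(8,1) + min(7,2) + min(4,3) + min(6,5)
= 1 + 2 + 3 + 5
= 11.

11


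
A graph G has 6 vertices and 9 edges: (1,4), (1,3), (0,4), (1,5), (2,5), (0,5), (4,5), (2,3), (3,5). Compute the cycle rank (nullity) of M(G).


Cycle rank (nullity) = |E| - r(M) = |E| - (|V| - c).
|E| = 9, |V| = 6, c = 1.
Nullity = 9 - (6 - 1) = 9 - 5 = 4.

4


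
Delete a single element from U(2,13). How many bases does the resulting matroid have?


Deleting e from U(2,13) gives U(2,12) since n > r.
Bases of U(2,12) = C(12,2) = (12 * 11) / (1 * 2) = 66.

66


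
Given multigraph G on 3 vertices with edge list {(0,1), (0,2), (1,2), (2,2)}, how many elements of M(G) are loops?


In a graphic matroid, a loop is a self-loop edge (u,u) with rank 0.
Examining all 4 edges for self-loops...
Self-loops found: (2,2)
Number of loops = 1.

1


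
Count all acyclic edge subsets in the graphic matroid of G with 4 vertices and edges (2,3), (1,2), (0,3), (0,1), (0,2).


An independent set in a graphic matroid is an acyclic edge subset.
G has 4 vertices and 5 edges.
Enumerate all 2^5 = 32 subsets, checking for acyclicity.
Total independent sets = 24.

24


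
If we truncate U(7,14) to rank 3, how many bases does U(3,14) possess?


Truncating U(7,14) to rank 3 gives U(3,14).
Bases of U(3,14) are all 3-element subsets of 14 elements.
Number of bases = C(14,3) = (14 * 13 * 12) / (1 * 2 * 3) = 364.

364


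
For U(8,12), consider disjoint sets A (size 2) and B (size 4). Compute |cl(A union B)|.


|A union B| = 2 + 4 = 6 (disjoint).
In U(8,12), cl(S) = S if |S| < 8, else cl(S) = E.
Since 6 < 8, cl(A union B) = A union B.
|cl(A union B)| = 6.

6


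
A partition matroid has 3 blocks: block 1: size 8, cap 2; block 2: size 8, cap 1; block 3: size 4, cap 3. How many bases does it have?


A basis picks exactly ci elements from block i.
Number of bases = product of C(|Si|, ci).
= C(8,2) * C(8,1) * C(4,3)
= 28 * 8 * 4
= 896.

896


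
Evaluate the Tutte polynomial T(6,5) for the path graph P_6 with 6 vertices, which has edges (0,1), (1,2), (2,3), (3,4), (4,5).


A path on 6 vertices is a tree with 5 edges.
T(x,y) = x^(5) for any tree.
T(6,5) = 6^5 = 7776.

7776


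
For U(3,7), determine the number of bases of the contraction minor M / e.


Contracting e from U(3,7) gives U(2,6).
Bases of U(2,6) = C(6,2) = 6! / (2! * 4!) = 15.

15


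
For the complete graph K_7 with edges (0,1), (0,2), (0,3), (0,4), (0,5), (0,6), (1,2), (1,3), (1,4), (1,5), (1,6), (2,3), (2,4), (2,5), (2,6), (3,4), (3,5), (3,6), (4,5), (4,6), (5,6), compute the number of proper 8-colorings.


P(K_7, k) = k(k-1)(k-2)...(k-6).
P(8) = (8) * (7) * (6) * (5) * (4) * (3) * (2) = 40320.

40320


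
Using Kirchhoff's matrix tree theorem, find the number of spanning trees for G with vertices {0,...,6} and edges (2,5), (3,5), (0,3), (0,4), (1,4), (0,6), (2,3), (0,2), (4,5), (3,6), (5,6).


By Kirchhoff's matrix tree theorem, the number of spanning trees equals
the determinant of any cofactor of the Laplacian matrix L.
G has 7 vertices and 11 edges.
Computing the (6 x 6) cofactor determinant gives 120.

120


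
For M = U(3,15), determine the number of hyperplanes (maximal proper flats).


Hyperplanes of U(3,15) are flats of rank 2.
In a uniform matroid, these are exactly the (2)-element subsets.
Count = C(15,2) = (15 * 14) / (1 * 2) = 105.

105


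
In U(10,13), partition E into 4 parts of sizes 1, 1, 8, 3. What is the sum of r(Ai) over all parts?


r(Ai) = min(|Ai|, 10) for each part.
Sum = min(1,10) + min(1,10) + min(8,10) + min(3,10)
    = 1 + 1 + 8 + 3
    = 13.

13


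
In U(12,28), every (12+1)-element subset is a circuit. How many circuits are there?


In U(12,28), circuits are the (13)-element subsets.
Any set of 13 elements is dependent, and removing any one element gives
an independent set of size 12, so it is a minimal dependent set.
Number of circuits = C(28,13) = 28! / (13! * 15!) = 37442160.

37442160


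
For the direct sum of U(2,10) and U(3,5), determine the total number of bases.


Bases of a direct sum M1 + M2: |B| = |B(M1)| * |B(M2)|.
|B(U(2,10))| = C(10,2) = 45.
|B(U(3,5))| = C(5,3) = 10.
Total bases = 45 * 10 = 450.

450


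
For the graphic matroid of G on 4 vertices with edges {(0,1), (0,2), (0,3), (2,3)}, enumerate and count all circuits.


A circuit in a graphic matroid = edge set of a simple cycle.
G has 4 vertices and 4 edges.
Enumerating all minimal edge subsets forming cycles...
Total circuits found: 1.

1


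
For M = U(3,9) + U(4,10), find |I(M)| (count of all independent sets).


For a direct sum, |I(M1+M2)| = |I(M1)| * |I(M2)|.
|I(U(3,9))| = sum C(9,k) for k=0..3 = 130.
|I(U(4,10))| = sum C(10,k) for k=0..4 = 386.
Total = 130 * 386 = 50180.

50180


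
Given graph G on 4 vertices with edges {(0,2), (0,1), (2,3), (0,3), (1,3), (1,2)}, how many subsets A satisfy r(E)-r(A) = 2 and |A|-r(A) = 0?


R(x,y) = sum over A in 2^E of x^(r(E)-r(A)) * y^(|A|-r(A)).
G has 4 vertices, 6 edges. r(E) = 3.
Enumerate all 2^6 = 64 subsets.
Count subsets with r(E)-r(A)=2 and |A|-r(A)=0: 6.

6


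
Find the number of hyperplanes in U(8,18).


Hyperplanes of U(8,18) are flats of rank 7.
In a uniform matroid, these are exactly the (7)-element subsets.
Count = (18 choose 7) = 31824.

31824


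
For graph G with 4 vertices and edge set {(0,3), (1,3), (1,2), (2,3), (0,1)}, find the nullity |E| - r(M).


Cycle rank (nullity) = |E| - r(M) = |E| - (|V| - c).
|E| = 5, |V| = 4, c = 1.
Nullity = 5 - (4 - 1) = 5 - 3 = 2.

2


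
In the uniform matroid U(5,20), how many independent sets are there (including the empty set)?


Independent sets of U(5,20) are all subsets of size <= 5.
Count = (20 choose 0) + (20 choose 1) + (20 choose 2) + (20 choose 3) + (20 choose 4) + (20 choose 5)
     = 1 + 20 + 190 + 1140 + 4845 + 15504
     = 21700.

21700


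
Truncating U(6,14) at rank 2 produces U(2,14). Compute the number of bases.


Truncating U(6,14) to rank 2 gives U(2,14).
Bases of U(2,14) are all 2-element subsets of 14 elements.
Number of bases = (14 choose 2) = 91.

91


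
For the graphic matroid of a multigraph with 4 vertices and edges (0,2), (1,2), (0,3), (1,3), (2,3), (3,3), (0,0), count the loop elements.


In a graphic matroid, a loop is a self-loop edge (u,u) with rank 0.
Examining all 7 edges for self-loops...
Self-loops found: (3,3), (0,0)
Number of loops = 2.

2


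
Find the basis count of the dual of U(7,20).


The dual of U(r,n) is U(n-r, n) = U(13,20).
Bases of U(13,20) are all (13)-element subsets.
|B(M*)| = (20 choose 13) = 77520.

77520


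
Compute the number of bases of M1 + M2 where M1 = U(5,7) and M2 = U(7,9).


Bases of a direct sum M1 + M2: |B| = |B(M1)| * |B(M2)|.
|B(U(5,7))| = C(7,5) = 21.
|B(U(7,9))| = C(9,7) = 36.
Total bases = 21 * 36 = 756.

756


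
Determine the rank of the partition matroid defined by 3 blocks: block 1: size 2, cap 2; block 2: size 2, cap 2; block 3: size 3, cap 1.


Rank of a partition matroid = sum of min(|Si|, ci) for each block.
= min(2,2) + min(2,2) + min(3,1)
= 2 + 2 + 1
= 5.

5


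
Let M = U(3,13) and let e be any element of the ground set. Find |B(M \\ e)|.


Deleting e from U(3,13) gives U(3,12) since n > r.
Bases of U(3,12) = (12 choose 3) = 220.

220


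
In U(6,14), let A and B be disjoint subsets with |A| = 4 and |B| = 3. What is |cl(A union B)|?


|A union B| = 4 + 3 = 7 (disjoint).
In U(6,14), cl(S) = S if |S| < 6, else cl(S) = E.
Since 7 >= 6, cl(A union B) = E.
|cl(A union B)| = 14.

14


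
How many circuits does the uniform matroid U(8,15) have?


In U(8,15), circuits are the (9)-element subsets.
Any set of 9 elements is dependent, and removing any one element gives
an independent set of size 8, so it is a minimal dependent set.
Number of circuits = C(15,9) = 15! / (9! * 6!) = 5005.

5005


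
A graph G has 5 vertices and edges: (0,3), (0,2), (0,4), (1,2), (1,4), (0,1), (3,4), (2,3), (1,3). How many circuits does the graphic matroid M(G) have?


A circuit in a graphic matroid = edge set of a simple cycle.
G has 5 vertices and 9 edges.
Enumerating all minimal edge subsets forming cycles...
Total circuits found: 22.

22


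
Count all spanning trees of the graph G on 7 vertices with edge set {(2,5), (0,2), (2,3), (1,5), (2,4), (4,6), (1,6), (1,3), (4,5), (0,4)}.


By Kirchhoff's matrix tree theorem, the number of spanning trees equals
the determinant of any cofactor of the Laplacian matrix L.
G has 7 vertices and 10 edges.
Computing the (6 x 6) cofactor determinant gives 90.

90


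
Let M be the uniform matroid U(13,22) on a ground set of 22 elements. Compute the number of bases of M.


Bases of U(13,22) are all 13-element subsets of the 22-element ground set.
Number of bases = C(22,13).
C(22,13) = 22! / (13! * 9!) = 497420.

497420


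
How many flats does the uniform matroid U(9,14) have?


Flats of U(9,14): every subset of size < 9 is a flat, plus E itself.
Count = C(14,0) + C(14,1) + C(14,2) + C(14,3) + C(14,4) + C(14,5) + C(14,6) + C(14,7) + C(14,8) + 1
     = 1 + 14 + 91 + 364 + 1001 + 2002 + 3003 + 3432 + 3003 + 1
     = 12912.

12912


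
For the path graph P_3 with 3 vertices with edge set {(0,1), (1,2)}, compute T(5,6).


A path on 3 vertices is a tree with 2 edges.
T(x,y) = x^(2) for any tree.
T(5,6) = 5^2 = 25.

25


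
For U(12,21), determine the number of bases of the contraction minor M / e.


Contracting e from U(12,21) gives U(11,20).
Bases of U(11,20) = C(20,11) = 20! / (11! * 9!) = 167960.

167960


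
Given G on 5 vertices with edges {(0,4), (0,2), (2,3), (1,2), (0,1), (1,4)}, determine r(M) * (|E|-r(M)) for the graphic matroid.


r(M) = |V| - c = 5 - 1 = 4.
nullity = |E| - r(M) = 6 - 4 = 2.
Product = 4 * 2 = 8.

8


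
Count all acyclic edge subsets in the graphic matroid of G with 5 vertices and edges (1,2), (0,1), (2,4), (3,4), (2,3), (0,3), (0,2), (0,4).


An independent set in a graphic matroid is an acyclic edge subset.
G has 5 vertices and 8 edges.
Enumerate all 2^8 = 256 subsets, checking for acyclicity.
Total independent sets = 128.

128


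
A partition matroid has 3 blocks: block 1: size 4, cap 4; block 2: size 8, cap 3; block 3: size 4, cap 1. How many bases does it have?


A basis picks exactly ci elements from block i.
Number of bases = product of C(|Si|, ci).
= C(4,4) * C(8,3) * C(4,1)
= 1 * 56 * 4
= 224.

224


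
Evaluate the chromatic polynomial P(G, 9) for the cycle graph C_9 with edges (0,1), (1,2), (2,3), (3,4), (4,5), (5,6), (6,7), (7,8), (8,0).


P(C_9, k) = (k-1)^9 + (-1)^9*(k-1).
P(9) = (8)^9 - 8
= 134217728 - 8 = 134217720.

134217720


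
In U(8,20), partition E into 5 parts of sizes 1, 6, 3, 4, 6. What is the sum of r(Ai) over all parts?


r(Ai) = min(|Ai|, 8) for each part.
Sum = min(1,8) + min(6,8) + min(3,8) + min(4,8) + min(6,8)
    = 1 + 6 + 3 + 4 + 6
    = 20.

20


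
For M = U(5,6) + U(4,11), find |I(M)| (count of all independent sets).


For a direct sum, |I(M1+M2)| = |I(M1)| * |I(M2)|.
|I(U(5,6))| = sum C(6,k) for k=0..5 = 63.
|I(U(4,11))| = sum C(11,k) for k=0..4 = 562.
Total = 63 * 562 = 35406.

35406


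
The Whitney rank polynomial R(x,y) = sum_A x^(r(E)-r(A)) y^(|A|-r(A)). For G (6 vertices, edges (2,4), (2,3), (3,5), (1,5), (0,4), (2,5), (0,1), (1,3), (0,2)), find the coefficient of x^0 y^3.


R(x,y) = sum over A in 2^E of x^(r(E)-r(A)) * y^(|A|-r(A)).
G has 6 vertices, 9 edges. r(E) = 5.
Enumerate all 2^9 = 512 subsets.
Count subsets with r(E)-r(A)=0 and |A|-r(A)=3: 9.

9


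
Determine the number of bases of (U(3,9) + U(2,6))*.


(M1+M2)* = M1* + M2*.
M1* = U(6,9), bases: C(9,6) = 84.
M2* = U(4,6), bases: C(6,4) = 15.
|B(M*)| = 84 * 15 = 1260.

1260


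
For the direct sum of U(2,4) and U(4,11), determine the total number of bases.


Bases of a direct sum M1 + M2: |B| = |B(M1)| * |B(M2)|.
|B(U(2,4))| = C(4,2) = 6.
|B(U(4,11))| = C(11,4) = 330.
Total bases = 6 * 330 = 1980.

1980


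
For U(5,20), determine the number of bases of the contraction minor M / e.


Contracting e from U(5,20) gives U(4,19).
Bases of U(4,19) = C(19,4) = (19 * 18 * 17 * 16) / (1 * 2 * 3 * 4) = 3876.

3876


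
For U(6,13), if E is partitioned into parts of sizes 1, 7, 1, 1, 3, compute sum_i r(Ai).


r(Ai) = min(|Ai|, 6) for each part.
Sum = min(1,6) + min(7,6) + min(1,6) + min(1,6) + min(3,6)
    = 1 + 6 + 1 + 1 + 3
    = 12.

12


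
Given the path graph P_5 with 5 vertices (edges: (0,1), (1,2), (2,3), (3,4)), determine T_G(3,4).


A path on 5 vertices is a tree with 4 edges.
T(x,y) = x^(4) for any tree.
T(3,4) = 3^4 = 81.

81


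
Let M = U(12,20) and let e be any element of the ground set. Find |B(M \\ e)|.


Deleting e from U(12,20) gives U(12,19) since n > r.
Bases of U(12,19) = (19 choose 12) = 50388.

50388


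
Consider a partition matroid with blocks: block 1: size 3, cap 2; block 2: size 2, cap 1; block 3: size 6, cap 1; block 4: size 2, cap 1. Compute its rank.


Rank of a partition matroid = sum of min(|Si|, ci) for each block.
= min(3,2) + min(2,1) + min(6,1) + min(2,1)
= 2 + 1 + 1 + 1
= 5.

5


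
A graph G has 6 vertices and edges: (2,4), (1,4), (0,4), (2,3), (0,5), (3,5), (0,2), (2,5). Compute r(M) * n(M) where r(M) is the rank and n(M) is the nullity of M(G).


r(M) = |V| - c = 6 - 1 = 5.
nullity = |E| - r(M) = 8 - 5 = 3.
Product = 5 * 3 = 15.

15


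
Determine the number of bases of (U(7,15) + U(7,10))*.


(M1+M2)* = M1* + M2*.
M1* = U(8,15), bases: C(15,8) = 6435.
M2* = U(3,10), bases: C(10,3) = 120.
|B(M*)| = 6435 * 120 = 772200.

772200


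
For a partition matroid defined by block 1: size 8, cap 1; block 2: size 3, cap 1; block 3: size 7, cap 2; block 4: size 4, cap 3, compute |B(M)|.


A basis picks exactly ci elements from block i.
Number of bases = product of C(|Si|, ci).
= C(8,1) * C(3,1) * C(7,2) * C(4,3)
= 8 * 3 * 21 * 4
= 2016.

2016


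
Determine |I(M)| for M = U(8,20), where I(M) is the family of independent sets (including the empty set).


Independent sets of U(8,20) are all subsets of size <= 8.
Count = (20 choose 0) + (20 choose 1) + (20 choose 2) + (20 choose 3) + (20 choose 4) + (20 choose 5) + (20 choose 6) + (20 choose 7) + (20 choose 8)
     = 1 + 20 + 190 + 1140 + 4845 + 15504 + 38760 + 77520 + 125970
     = 263950.

263950


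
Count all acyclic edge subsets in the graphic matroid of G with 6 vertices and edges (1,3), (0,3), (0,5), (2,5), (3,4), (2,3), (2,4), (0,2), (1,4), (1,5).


An independent set in a graphic matroid is an acyclic edge subset.
G has 6 vertices and 10 edges.
Enumerate all 2^10 = 1024 subsets, checking for acyclicity.
Total independent sets = 478.

478


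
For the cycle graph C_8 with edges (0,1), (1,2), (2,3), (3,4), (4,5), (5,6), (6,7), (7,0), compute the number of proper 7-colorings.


P(C_8, k) = (k-1)^8 + (-1)^8*(k-1).
P(7) = (6)^8 + 6
= 1679616 + 6 = 1679622.

1679622


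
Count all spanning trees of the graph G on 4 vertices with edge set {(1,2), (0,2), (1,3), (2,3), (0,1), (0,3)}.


By Kirchhoff's matrix tree theorem, the number of spanning trees equals
the determinant of any cofactor of the Laplacian matrix L.
G has 4 vertices and 6 edges.
Computing the (3 x 3) cofactor determinant gives 16.

16


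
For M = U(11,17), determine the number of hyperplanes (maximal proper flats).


Hyperplanes of U(11,17) are flats of rank 10.
In a uniform matroid, these are exactly the (10)-element subsets.
Count = C(17,10) = 19448.

19448


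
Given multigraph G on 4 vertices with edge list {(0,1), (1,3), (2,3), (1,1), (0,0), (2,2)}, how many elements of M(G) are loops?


In a graphic matroid, a loop is a self-loop edge (u,u) with rank 0.
Examining all 6 edges for self-loops...
Self-loops found: (1,1), (0,0), (2,2)
Number of loops = 3.

3


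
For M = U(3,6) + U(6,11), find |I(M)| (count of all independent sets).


For a direct sum, |I(M1+M2)| = |I(M1)| * |I(M2)|.
|I(U(3,6))| = sum C(6,k) for k=0..3 = 42.
|I(U(6,11))| = sum C(11,k) for k=0..6 = 1486.
Total = 42 * 1486 = 62412.

62412


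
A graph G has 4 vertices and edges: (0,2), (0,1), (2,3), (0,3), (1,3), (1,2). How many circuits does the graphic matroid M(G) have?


A circuit in a graphic matroid = edge set of a simple cycle.
G has 4 vertices and 6 edges.
Enumerating all minimal edge subsets forming cycles...
Total circuits found: 7.

7


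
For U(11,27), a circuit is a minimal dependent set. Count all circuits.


In U(11,27), circuits are the (12)-element subsets.
Any set of 12 elements is dependent, and removing any one element gives
an independent set of size 11, so it is a minimal dependent set.
Number of circuits = C(27,12) = 17383860.

17383860


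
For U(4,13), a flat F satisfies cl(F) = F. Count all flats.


Flats of U(4,13): every subset of size < 4 is a flat, plus E itself.
Count = (13 choose 0) + (13 choose 1) + (13 choose 2) + (13 choose 3) + 1
     = 1 + 13 + 78 + 286 + 1
     = 379.

379
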